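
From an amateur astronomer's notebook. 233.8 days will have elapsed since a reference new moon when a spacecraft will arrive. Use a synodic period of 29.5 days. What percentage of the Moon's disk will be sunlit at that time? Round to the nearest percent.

5%

Reduce mod P: 233.8 − 7×29.5 = 27.30 d into the current lunation.
Phase angle: θ = 360°·(27.30 d)/(29.5 d) = 333.2°.
Illuminated fraction = (1 − cos 333.2°)/2 = (1 − 0.892)/2 ≈ 0.054, so 5%.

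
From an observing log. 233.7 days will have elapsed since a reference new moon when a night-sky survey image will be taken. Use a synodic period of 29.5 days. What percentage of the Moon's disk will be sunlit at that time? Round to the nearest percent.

6%

Reduce mod P: 233.7 − 7×29.5 = 27.20 d into the current lunation.
Phase angle: θ = 360°·(27.20 d)/(29.5 d) = 331.9°.
Illuminated fraction = (1 − cos 331.9°)/2 = (1 − 0.882)/2 ≈ 0.059, so 6%.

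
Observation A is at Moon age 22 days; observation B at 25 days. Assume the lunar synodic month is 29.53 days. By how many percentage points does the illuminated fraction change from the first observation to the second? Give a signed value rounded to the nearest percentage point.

-30 percentage points

First observation: θ = 360°·22/29.53 = 268.2°, so f = 0.516.
Second observation: θ = 304.8°, f = 0.215.
Δf = 0.215 − 0.516 = -0.301, i.e. -30 pp.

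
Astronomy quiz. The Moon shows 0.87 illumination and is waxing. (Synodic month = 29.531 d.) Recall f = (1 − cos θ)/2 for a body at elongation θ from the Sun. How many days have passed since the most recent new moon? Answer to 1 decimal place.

11.3 days

cos θ = 1 − 2f = -0.740, giving a principal value of 137.7°.
Waxing ⇒ before full, so θ = 137.7°.
Age = 29.531 × 137.7°/360° ≈ 11.30 days.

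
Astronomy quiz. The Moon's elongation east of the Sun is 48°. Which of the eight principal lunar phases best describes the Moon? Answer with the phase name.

The waxing crescent sector spans roughly 22°–68°; 48° falls inside it.

waxing crescent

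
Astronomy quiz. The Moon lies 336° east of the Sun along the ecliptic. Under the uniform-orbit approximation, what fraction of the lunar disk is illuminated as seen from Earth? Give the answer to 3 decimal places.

cos 336° = 0.914, so f = (1 − 0.914)/2 = 0.043.

0.043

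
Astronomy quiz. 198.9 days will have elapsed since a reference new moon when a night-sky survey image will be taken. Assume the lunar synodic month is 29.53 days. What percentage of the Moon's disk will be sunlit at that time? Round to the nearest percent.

55%

198.9/29.53 = 6.736 lunations, so 6 complete cycles and 21.72 d into the next.
Phase angle: θ = 360°·(21.72 d)/(29.53 d) = 264.8°.
With cos θ = (-0.091), the lit fraction is (1 − (-0.091))/2 ≈ 0.545, so 55%.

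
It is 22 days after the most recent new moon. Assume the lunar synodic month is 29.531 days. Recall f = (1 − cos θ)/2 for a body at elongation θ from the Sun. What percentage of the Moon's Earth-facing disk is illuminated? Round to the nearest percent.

Phase angle: θ = 360°·(22 d)/(29.531 d) = 268.2°.
Illuminated fraction = (1 − cos 268.2°)/2 = (1 − (-0.032))/2 ≈ 0.516, so 52%.

52%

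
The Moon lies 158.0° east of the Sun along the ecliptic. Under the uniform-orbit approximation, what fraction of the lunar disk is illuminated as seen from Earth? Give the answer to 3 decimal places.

0.964

Half-versine of 158.0°: (1 − (-0.927))/2 = 0.964.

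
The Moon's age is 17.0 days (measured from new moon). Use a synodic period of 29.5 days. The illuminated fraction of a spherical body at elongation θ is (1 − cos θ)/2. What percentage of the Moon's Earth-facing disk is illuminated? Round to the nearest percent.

94%

Elongation θ = 360° × 17.0/29.5 ≈ 207.5°.
Illuminated fraction = (1 − cos 207.5°)/2 = (1 − (-0.887))/2 ≈ 0.944, so 94%.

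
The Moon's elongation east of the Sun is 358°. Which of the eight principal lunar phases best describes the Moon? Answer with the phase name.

new moon

358° lies in the new moon sector of the 8-phase cycle.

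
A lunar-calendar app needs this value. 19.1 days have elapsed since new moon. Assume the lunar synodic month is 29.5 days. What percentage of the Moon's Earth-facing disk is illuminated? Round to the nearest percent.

The Moon has covered 19.1/29.5 of its cycle, so θ ≈ 360° × 19.1/29.5 = 233.1°.
cos 233.1° = (-0.601), so f = (1 − (-0.601))/2 = 0.800, so 80%.

80%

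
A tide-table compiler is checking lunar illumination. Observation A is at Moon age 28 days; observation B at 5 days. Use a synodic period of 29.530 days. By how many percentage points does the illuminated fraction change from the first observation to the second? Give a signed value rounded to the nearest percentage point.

+23 pp

First observation: θ = 360°·28/29.530 = 341.3°, so f = 0.026.
Second observation: θ = 61.0°, f = 0.257.
Δf = 0.257 − 0.026 = +0.231, i.e. +23 pp.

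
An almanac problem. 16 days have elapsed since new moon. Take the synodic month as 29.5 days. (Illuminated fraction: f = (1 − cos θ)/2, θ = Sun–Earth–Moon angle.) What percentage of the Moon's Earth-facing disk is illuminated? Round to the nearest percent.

98%

Elongation θ = 360° × 16/29.5 ≈ 195.3°.
cos 195.3° = (-0.965), so f = (1 − (-0.965))/2 = 0.982, so 98%.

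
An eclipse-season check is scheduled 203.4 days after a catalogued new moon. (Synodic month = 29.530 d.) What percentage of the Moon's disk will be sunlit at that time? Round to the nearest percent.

12%

203.4/29.530 = 6.888 lunations, so 6 complete cycles and 26.22 d into the next.
Elongation θ = 360° × 26.22/29.530 ≈ 319.6°.
With cos θ = 0.762, the lit fraction is (1 − 0.762)/2 ≈ 0.119, so 12%.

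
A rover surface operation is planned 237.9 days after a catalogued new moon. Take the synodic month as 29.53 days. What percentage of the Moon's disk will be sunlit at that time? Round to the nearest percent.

3%

237.9 d spans 8 complete synodic months (8 × 29.53 = 236.24 d) plus 1.66 d.
Phase angle: θ = 360°·(1.66 d)/(29.53 d) = 20.2°.
cos 20.2° = 0.938, so f = (1 − 0.938)/2 = 0.031, so 3%.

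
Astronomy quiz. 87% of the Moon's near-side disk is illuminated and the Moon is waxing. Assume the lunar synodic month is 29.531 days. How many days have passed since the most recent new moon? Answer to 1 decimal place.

11.3 days

cos θ = 1 − 2f = -0.740, giving a principal value of 137.7°.
Before full moon the principal value applies: θ = 137.7°.
That fraction of the synodic month is 137.7/360 × 29.531 d ≈ 11.30 d.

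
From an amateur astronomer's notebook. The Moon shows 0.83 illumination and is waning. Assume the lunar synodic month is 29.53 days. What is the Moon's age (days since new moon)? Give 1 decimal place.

From f = (1 − cos θ)/2: cos θ = 1 − 2×0.83 = -0.660; arccos → 131.3°.
Waning ⇒ past full, so θ = 360° − 131.3° = 228.7°.
That fraction of the synodic month is 228.7/360 × 29.53 d ≈ 18.76 d.

18.8 days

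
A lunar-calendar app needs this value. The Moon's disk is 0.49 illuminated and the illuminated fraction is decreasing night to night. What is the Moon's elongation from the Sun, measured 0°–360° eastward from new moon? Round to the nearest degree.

cos θ = 1 − 2f = 0.020, giving a principal value of 88.9°.
Waning ⇒ past full, so θ = 360° − 88.9° = 271.1°.

271°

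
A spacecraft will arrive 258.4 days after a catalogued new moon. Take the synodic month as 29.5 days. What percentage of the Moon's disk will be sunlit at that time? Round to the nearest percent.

258.4 d spans 8 complete synodic months (8 × 29.5 = 236.00 d) plus 22.40 d.
Phase angle: θ = 360°·(22.40 d)/(29.5 d) = 273.4°.
Illuminated fraction = (1 − cos 273.4°)/2 = (1 − 0.059)/2 ≈ 0.471, so 47%.

47%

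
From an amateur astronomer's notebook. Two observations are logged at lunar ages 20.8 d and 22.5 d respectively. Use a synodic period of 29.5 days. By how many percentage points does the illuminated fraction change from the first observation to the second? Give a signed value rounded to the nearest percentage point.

θ₁ = 360° × 20.8/29.5 = 253.8°, f₁ = (1 − cos θ₁)/2 = 0.639.
θ₂ = 360° × 22.5/29.5 = 274.6°, f₂ = (1 − cos θ₂)/2 = 0.460.
Change = f₂ − f₁ = -0.179 → -18 percentage points.

-18 pp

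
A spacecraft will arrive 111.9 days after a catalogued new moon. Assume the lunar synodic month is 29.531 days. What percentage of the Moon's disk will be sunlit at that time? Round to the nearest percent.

38%

111.9/29.531 = 3.789 lunations, so 3 complete cycles and 23.31 d into the next.
The Moon has covered 23.31/29.531 of its cycle, so θ ≈ 360° × 23.31/29.531 = 284.1°.
Illuminated fraction = (1 − cos 284.1°)/2 = (1 − 0.244)/2 ≈ 0.378, so 38%.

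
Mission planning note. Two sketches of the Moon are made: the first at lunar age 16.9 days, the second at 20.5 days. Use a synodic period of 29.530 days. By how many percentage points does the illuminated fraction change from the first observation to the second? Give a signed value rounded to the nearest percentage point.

θ₁ = 360° × 16.9/29.530 = 206.0°, f₁ = (1 − cos θ₁)/2 = 0.949.
θ₂ = 360° × 20.5/29.530 = 249.9°, f₂ = (1 − cos θ₂)/2 = 0.672.
Change = f₂ − f₁ = -0.278 → -28 percentage points.

-28 percentage points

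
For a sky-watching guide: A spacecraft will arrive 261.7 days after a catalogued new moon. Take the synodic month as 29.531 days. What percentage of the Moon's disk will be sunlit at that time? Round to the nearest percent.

18%

261.7 d spans 8 complete synodic months (8 × 29.531 = 236.25 d) plus 25.45 d.
Phase angle: θ = 360°·(25.45 d)/(29.531 d) = 310.3°.
cos 310.3° = 0.646, so f = (1 − 0.646)/2 = 0.177, so 18%.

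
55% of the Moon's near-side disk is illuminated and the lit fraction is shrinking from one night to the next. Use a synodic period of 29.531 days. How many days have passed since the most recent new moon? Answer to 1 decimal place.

cos θ = 1 − 2f = -0.100, giving a principal value of 95.7°.
Waning ⇒ past full, so θ = 360° − 95.7° = 264.3°.
That fraction of the synodic month is 264.3/360 × 29.531 d ≈ 21.68 d.

21.7 days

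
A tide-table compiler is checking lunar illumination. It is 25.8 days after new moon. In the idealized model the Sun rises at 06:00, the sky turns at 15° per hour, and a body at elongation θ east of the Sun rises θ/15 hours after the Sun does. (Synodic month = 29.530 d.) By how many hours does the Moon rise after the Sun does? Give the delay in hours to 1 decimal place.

Phase angle: θ = 360°·(25.8 d)/(29.530 d) = 314.5°.
Delay after the Sun = 314.5° / (15°/h) ≈ 20.97 h.
So the Moon rises 20.97 h after the Sun.

21.0 h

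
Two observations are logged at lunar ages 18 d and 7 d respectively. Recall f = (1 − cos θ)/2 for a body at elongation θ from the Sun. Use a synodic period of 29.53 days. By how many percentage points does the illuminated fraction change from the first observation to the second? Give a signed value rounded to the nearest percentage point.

θ₁ = 360° × 18/29.53 = 219.4°, f₁ = (1 − cos θ₁)/2 = 0.886.
θ₂ = 360° × 7/29.53 = 85.3°, f₂ = (1 − cos θ₂)/2 = 0.459.
Change = f₂ − f₁ = -0.427 → -43 percentage points.

-43 pp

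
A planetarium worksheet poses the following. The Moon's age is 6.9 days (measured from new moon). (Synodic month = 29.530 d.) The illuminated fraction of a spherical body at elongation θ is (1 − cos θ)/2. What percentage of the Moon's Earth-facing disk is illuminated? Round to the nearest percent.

Phase angle: θ = 360°·(6.9 d)/(29.530 d) = 84.1°.
Illuminated fraction = (1 − cos 84.1°)/2 = (1 − 0.102)/2 ≈ 0.449, so 45%.

45%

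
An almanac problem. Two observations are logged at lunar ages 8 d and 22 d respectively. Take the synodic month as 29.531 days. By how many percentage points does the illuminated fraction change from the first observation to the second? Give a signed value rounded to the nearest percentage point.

-5 pp

First observation: θ = 360°·8/29.531 = 97.5°, so f = 0.565.
Second observation: θ = 268.2°, f = 0.516.
Δf = 0.516 − 0.565 = -0.050, i.e. -5 pp.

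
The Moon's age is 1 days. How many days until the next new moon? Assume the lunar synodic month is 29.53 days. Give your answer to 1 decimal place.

One full lunation from the last new moon is 29.53 d; remaining = 29.53 − 1 = 28.530 d.

28.5 days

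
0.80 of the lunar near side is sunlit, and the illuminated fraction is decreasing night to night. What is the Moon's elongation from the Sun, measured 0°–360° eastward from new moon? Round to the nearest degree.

233°

From f = (1 − cos θ)/2: cos θ = 1 − 2×0.80 = -0.600; arccos → 126.9°.
Waning ⇒ past full, so θ = 360° − 126.9° = 233.1°.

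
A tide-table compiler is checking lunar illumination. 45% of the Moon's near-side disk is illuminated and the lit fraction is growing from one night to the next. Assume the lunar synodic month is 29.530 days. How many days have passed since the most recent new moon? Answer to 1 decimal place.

From f = (1 − cos θ)/2: cos θ = 1 − 2×0.45 = 0.100; arccos → 84.3°.
The Moon is waxing (0°–180°), so θ = 84.3° directly.
That fraction of the synodic month is 84.3/360 × 29.530 d ≈ 6.91 d.

6.9 days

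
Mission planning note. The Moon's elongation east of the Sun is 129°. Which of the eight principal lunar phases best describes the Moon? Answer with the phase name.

waxing gibbous

The waxing gibbous sector spans roughly 112°–158°; 129° falls inside it.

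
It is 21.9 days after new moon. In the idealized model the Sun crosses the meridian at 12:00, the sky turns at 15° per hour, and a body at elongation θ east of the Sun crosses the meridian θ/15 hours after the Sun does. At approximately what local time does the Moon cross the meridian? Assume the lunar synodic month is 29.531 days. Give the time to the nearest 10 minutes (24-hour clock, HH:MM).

The Moon has covered 21.9/29.531 of its cycle, so θ ≈ 360° × 21.9/29.531 = 267.0°.
The Moon trails the Sun by θ/15 = 267.0/15 ≈ 17.80 hours.
12:00 + 17.798 h ≈ 05:48 → 05:50 to the nearest ten minutes.

05:50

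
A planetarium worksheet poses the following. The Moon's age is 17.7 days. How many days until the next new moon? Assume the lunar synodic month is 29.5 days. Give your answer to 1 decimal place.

11.8 days

One full lunation from the last new moon is 29.5 d; remaining = 29.5 − 17.7 = 11.800 d.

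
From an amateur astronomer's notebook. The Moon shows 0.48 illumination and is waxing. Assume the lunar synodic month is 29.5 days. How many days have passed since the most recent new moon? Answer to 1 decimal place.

Invert f = (1 − cos θ)/2 to get cos θ = 1 − 2(0.48) = 0.040, hence θ₀ = arccos 0.040 = 87.7°.
The Moon is waxing (0°–180°), so θ = 87.7° directly.
At 360°/29.5 d per day, 87.7° corresponds to 7.19 days.

7.2 days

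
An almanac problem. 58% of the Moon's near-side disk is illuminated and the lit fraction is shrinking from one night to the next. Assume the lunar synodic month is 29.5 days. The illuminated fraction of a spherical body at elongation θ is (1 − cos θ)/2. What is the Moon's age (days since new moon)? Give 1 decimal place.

cos θ = 1 − 2f = -0.160, giving a principal value of 99.2°.
Since the Moon is past full (waning), take the reflex angle: θ = 360° − 99.2° = 260.8°.
At 360°/29.5 d per day, 260.8° corresponds to 21.37 days.

21.4 days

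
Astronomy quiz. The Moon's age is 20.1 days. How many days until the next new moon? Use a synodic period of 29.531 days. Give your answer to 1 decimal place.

The next new moon completes the synodic month: 29.531 − 20.1 = 9.431 days.

9.4 days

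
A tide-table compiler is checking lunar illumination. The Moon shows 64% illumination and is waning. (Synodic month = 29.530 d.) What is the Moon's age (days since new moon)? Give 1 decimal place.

Invert f = (1 − cos θ)/2 to get cos θ = 1 − 2(0.64) = -0.280, hence θ₀ = arccos -0.280 = 106.3°.
A waning Moon lies in 180°–360°, so θ = 360° − 106.3° = 253.7°.
Age = 29.530 × 253.7°/360° ≈ 20.81 days.

20.8 days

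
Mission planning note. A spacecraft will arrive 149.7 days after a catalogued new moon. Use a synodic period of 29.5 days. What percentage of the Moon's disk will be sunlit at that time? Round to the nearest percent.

149.7 d spans 5 complete synodic months (5 × 29.5 = 147.50 d) plus 2.20 d.
The Moon has covered 2.20/29.5 of its cycle, so θ ≈ 360° × 2.20/29.5 = 26.8°.
cos 26.8° = 0.892, so f = (1 − 0.892)/2 = 0.054, so 5%.

5%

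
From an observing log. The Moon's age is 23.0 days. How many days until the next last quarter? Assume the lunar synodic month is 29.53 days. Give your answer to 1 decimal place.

Last quarter is 0.75 of the way through the cycle: age 0.75 × 29.53 = 22.148 d.
Already past this cycle's last quarter; the next is at 22.148 + 29.53 = 51.678 d, so 51.678 − 23.0 = 28.678 days.

28.7 days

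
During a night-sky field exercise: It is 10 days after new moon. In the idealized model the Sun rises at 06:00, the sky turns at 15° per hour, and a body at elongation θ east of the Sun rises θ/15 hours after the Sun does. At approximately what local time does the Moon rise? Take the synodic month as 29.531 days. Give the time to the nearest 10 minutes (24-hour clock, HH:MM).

Elongation θ = 360° × 10/29.531 ≈ 121.9°.
Delay after the Sun = 121.9° / (15°/h) ≈ 8.13 h.
06:00 + 8.127 h ≈ 14:08 → 14:10 to the nearest ten minutes.

14:10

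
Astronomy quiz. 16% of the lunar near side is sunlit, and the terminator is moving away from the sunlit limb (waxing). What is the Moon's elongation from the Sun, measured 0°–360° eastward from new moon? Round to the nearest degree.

47°

cos θ = 1 − 2f = 0.680, giving a principal value of 47.2°.
Waxing ⇒ before full, so θ = 47.2°.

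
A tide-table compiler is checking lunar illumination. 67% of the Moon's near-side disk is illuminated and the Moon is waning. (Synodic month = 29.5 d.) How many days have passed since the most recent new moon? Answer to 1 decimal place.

Invert f = (1 − cos θ)/2 to get cos θ = 1 − 2(0.67) = -0.340, hence θ₀ = arccos -0.340 = 109.9°.
A waning Moon lies in 180°–360°, so θ = 360° − 109.9° = 250.1°.
That fraction of the synodic month is 250.1/360 × 29.5 d ≈ 20.50 d.

20.5 days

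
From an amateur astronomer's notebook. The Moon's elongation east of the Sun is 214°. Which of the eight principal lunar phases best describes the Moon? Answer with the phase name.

The waning gibbous sector spans roughly 202°–248°; 214° falls inside it.

waning gibbous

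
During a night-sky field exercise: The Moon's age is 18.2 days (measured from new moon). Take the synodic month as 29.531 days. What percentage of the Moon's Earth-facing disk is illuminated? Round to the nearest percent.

87%

Phase angle: θ = 360°·(18.2 d)/(29.531 d) = 221.9°.
cos 221.9° = (-0.745), so f = (1 − (-0.745))/2 = 0.872, so 87%.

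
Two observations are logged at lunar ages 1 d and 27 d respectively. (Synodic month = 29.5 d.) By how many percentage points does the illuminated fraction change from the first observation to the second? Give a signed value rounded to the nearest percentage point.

+6 percentage points

First observation: θ = 360°·1/29.5 = 12.2°, so f = 0.011.
Second observation: θ = 329.5°, f = 0.069.
Δf = 0.069 − 0.011 = +0.058, i.e. +6 pp.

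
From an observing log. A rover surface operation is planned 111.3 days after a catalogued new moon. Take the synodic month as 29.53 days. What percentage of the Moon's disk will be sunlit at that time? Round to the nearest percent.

44%

Reduce mod P: 111.3 − 3×29.53 = 22.71 d into the current lunation.
The Moon has covered 22.71/29.53 of its cycle, so θ ≈ 360° × 22.71/29.53 = 276.9°.
Illuminated fraction = (1 − cos 276.9°)/2 = (1 − 0.119)/2 ≈ 0.440, so 44%.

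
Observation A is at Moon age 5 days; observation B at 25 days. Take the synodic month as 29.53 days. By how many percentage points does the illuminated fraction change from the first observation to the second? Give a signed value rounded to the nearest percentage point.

θ₁ = 360° × 5/29.53 = 61.0°, f₁ = (1 − cos θ₁)/2 = 0.257.
θ₂ = 360° × 25/29.53 = 304.8°, f₂ = (1 − cos θ₂)/2 = 0.215.
Change = f₂ − f₁ = -0.042 → -4 percentage points.

-4 pp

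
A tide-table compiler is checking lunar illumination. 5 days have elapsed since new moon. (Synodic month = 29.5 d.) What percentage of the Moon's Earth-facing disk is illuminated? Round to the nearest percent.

Elongation θ = 360° × 5/29.5 ≈ 61.0°.
With cos θ = 0.485, the lit fraction is (1 − 0.485)/2 ≈ 0.258, so 26%.

26%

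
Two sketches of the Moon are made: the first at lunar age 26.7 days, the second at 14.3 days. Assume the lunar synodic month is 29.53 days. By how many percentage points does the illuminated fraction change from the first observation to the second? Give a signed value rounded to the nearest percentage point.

+91 percentage points

θ₁ = 360° × 26.7/29.53 = 325.5°, f₁ = (1 − cos θ₁)/2 = 0.088.
θ₂ = 360° × 14.3/29.53 = 174.3°, f₂ = (1 − cos θ₂)/2 = 0.998.
Change = f₂ − f₁ = +0.910 → +91 percentage points.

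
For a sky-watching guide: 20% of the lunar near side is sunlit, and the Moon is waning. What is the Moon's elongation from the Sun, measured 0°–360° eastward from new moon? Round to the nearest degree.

307°

From f = (1 − cos θ)/2: cos θ = 1 − 2×0.20 = 0.600; arccos → 53.1°.
Since the Moon is past full (waning), take the reflex angle: θ = 360° − 53.1° = 306.9°.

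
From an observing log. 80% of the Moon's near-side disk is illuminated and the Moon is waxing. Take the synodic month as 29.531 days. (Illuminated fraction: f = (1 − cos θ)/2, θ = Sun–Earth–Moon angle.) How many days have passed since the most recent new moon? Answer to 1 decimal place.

From f = (1 − cos θ)/2: cos θ = 1 − 2×0.80 = -0.600; arccos → 126.9°.
The Moon is waxing (0°–180°), so θ = 126.9° directly.
At 360°/29.531 d per day, 126.9° corresponds to 10.41 days.

10.4 days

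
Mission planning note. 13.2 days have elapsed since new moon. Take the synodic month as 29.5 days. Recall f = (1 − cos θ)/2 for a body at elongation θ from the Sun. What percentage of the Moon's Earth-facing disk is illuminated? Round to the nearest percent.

97%

Elongation θ = 360° × 13.2/29.5 ≈ 161.1°.
With cos θ = (-0.946), the lit fraction is (1 − (-0.946))/2 ≈ 0.973, so 97%.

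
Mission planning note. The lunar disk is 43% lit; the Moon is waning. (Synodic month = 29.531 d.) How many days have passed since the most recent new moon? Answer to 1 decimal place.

cos θ = 1 − 2f = 0.140, giving a principal value of 82.0°.
A waning Moon lies in 180°–360°, so θ = 360° − 82.0° = 278.0°.
At 360°/29.531 d per day, 278.0° corresponds to 22.81 days.

22.8 days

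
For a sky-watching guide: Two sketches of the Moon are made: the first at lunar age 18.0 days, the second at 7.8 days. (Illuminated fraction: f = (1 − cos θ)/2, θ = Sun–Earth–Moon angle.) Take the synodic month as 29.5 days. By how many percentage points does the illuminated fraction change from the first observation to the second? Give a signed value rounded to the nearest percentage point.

θ₁ = 360° × 18.0/29.5 = 219.7°, f₁ = (1 − cos θ₁)/2 = 0.885.
θ₂ = 360° × 7.8/29.5 = 95.2°, f₂ = (1 − cos θ₂)/2 = 0.545.
Change = f₂ − f₁ = -0.340 → -34 percentage points.

-34 percentage points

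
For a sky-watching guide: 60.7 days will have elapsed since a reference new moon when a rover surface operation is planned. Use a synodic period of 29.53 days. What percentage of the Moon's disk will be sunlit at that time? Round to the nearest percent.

3%

Reduce mod P: 60.7 − 2×29.53 = 1.64 d into the current lunation.
The Moon has covered 1.64/29.53 of its cycle, so θ ≈ 360° × 1.64/29.53 = 20.0°.
Illuminated fraction = (1 − cos 20.0°)/2 = (1 − 0.940)/2 ≈ 0.030, so 3%.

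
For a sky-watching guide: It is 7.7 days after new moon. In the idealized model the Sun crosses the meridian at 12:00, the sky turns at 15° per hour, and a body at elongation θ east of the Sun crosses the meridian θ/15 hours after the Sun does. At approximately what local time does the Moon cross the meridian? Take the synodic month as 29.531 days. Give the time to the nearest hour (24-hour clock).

Phase angle: θ = 360°·(7.7 d)/(29.531 d) = 93.9°.
At 15° of sky rotation per hour, 93.9° corresponds to a 6.26 h lag.
12:00 + 6.26 h ≈ 18:15 → 18:00 to the nearest hour.

18:00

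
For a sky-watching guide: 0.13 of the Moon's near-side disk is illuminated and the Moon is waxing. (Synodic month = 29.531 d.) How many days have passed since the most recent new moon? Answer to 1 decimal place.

From f = (1 − cos θ)/2: cos θ = 1 − 2×0.13 = 0.740; arccos → 42.3°.
The Moon is waxing (0°–180°), so θ = 42.3° directly.
At 360°/29.531 d per day, 42.3° corresponds to 3.47 days.

3.5 days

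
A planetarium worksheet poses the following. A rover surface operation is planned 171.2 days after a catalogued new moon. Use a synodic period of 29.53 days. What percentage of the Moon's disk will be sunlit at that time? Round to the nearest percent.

35%

171.2/29.53 = 5.797 lunations, so 5 complete cycles and 23.55 d into the next.
The Moon has covered 23.55/29.53 of its cycle, so θ ≈ 360° × 23.55/29.53 = 287.1°.
cos 287.1° = 0.294, so f = (1 − 0.294)/2 = 0.353, so 35%.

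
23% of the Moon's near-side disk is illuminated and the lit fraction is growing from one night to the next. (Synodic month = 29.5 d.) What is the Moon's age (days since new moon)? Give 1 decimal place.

cos θ = 1 − 2f = 0.540, giving a principal value of 57.3°.
The Moon is waxing (0°–180°), so θ = 57.3° directly.
Age = 29.5 × 57.3°/360° ≈ 4.70 days.

4.7 days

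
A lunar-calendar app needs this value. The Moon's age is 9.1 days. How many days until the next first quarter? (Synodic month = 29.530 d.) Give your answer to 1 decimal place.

27.8 days

First quarter occurs at elongation 90°, i.e. at age 29.530 × 90/360 = 7.383 d.
This lunation's first quarter (7.383 d) has passed, so add one period: 36.913 − 9.1 = 27.813 days.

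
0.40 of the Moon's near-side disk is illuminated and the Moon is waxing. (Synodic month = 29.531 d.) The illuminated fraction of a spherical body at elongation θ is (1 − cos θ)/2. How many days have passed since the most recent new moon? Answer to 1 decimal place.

6.4 days

Invert f = (1 − cos θ)/2 to get cos θ = 1 − 2(0.40) = 0.200, hence θ₀ = arccos 0.200 = 78.5°.
Before full moon the principal value applies: θ = 78.5°.
At 360°/29.531 d per day, 78.5° corresponds to 6.44 days.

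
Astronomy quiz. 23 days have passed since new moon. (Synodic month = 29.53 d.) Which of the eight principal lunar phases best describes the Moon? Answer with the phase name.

last quarter

θ ≈ 360° × 23/29.53 = 280°, which falls in the last quarter sector.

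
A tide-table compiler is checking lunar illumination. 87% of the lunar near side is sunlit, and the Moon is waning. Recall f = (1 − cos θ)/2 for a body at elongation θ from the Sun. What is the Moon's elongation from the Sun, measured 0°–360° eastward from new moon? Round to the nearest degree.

Invert f = (1 − cos θ)/2 to get cos θ = 1 − 2(0.87) = -0.740, hence θ₀ = arccos -0.740 = 137.7°.
A waning Moon lies in 180°–360°, so θ = 360° − 137.7° = 222.3°.

222°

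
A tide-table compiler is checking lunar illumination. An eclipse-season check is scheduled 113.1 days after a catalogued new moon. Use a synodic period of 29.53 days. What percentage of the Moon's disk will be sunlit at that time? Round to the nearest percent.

26%

113.1 d spans 3 complete synodic months (3 × 29.53 = 88.59 d) plus 24.51 d.
Elongation θ = 360° × 24.51/29.53 ≈ 298.8°.
cos 298.8° = 0.482, so f = (1 − 0.482)/2 = 0.259, so 26%.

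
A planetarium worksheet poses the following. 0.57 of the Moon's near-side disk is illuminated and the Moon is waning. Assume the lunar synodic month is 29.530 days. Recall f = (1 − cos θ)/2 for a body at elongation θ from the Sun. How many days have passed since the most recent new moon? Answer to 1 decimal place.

cos θ = 1 − 2f = -0.140, giving a principal value of 98.0°.
Waning ⇒ past full, so θ = 360° − 98.0° = 262.0°.
At 360°/29.530 d per day, 262.0° corresponds to 21.49 days.

21.5 days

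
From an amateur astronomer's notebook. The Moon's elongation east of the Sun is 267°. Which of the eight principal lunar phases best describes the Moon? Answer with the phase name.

267° lies in the last quarter sector of the 8-phase cycle.

last quarter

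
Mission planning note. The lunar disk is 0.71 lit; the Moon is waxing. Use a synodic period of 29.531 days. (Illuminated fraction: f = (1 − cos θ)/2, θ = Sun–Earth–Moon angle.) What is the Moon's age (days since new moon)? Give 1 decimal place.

9.4 days

From f = (1 − cos θ)/2: cos θ = 1 − 2×0.71 = -0.420; arccos → 114.8°.
Waxing ⇒ before full, so θ = 114.8°.
Age = 29.531 × 114.8°/360° ≈ 9.42 days.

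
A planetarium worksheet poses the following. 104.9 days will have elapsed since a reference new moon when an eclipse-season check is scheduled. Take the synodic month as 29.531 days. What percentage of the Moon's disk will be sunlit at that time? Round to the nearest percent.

Reduce mod P: 104.9 − 3×29.531 = 16.31 d into the current lunation.
The Moon has covered 16.31/29.531 of its cycle, so θ ≈ 360° × 16.31/29.531 = 198.8°.
cos 198.8° = (-0.947), so f = (1 − (-0.947))/2 = 0.973, so 97%.

97%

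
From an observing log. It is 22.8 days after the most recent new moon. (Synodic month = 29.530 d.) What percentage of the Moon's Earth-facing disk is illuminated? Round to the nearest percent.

Elongation θ = 360° × 22.8/29.530 ≈ 278.0°.
Illuminated fraction = (1 − cos 278.0°)/2 = (1 − 0.138)/2 ≈ 0.431, so 43%.

43%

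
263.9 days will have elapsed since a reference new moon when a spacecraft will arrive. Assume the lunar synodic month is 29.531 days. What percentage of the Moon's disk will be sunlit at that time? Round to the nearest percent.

4%

Reduce mod P: 263.9 − 8×29.531 = 27.65 d into the current lunation.
Phase angle: θ = 360°·(27.65 d)/(29.531 d) = 337.1°.
cos 337.1° = 0.921, so f = (1 − 0.921)/2 = 0.039, so 4%.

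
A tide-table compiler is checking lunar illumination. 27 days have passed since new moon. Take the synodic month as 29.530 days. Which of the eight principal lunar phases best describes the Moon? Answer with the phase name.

waning crescent

At 27/29.530 of the cycle, θ ≈ 329° — the waning crescent range.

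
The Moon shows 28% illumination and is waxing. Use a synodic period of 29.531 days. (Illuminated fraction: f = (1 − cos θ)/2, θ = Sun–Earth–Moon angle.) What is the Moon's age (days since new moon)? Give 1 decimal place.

Invert f = (1 − cos θ)/2 to get cos θ = 1 − 2(0.28) = 0.440, hence θ₀ = arccos 0.440 = 63.9°.
The Moon is waxing (0°–180°), so θ = 63.9° directly.
That fraction of the synodic month is 63.9/360 × 29.531 d ≈ 5.24 d.

5.2 days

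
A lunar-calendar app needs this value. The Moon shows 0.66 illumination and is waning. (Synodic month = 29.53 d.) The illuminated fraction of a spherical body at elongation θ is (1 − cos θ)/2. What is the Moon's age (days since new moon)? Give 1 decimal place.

Invert f = (1 − cos θ)/2 to get cos θ = 1 − 2(0.66) = -0.320, hence θ₀ = arccos -0.320 = 108.7°.
Waning ⇒ past full, so θ = 360° − 108.7° = 251.3°.
At 360°/29.53 d per day, 251.3° corresponds to 20.62 days.

20.6 days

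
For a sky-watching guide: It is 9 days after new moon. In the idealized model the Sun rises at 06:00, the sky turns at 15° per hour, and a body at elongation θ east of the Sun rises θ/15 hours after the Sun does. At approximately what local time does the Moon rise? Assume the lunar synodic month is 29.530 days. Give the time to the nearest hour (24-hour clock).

Phase angle: θ = 360°·(9 d)/(29.530 d) = 109.7°.
The Moon trails the Sun by θ/15 = 109.7/15 ≈ 7.31 hours.
06:00 + 7.31 h ≈ 13:19 → 13:00 to the nearest hour.

13:00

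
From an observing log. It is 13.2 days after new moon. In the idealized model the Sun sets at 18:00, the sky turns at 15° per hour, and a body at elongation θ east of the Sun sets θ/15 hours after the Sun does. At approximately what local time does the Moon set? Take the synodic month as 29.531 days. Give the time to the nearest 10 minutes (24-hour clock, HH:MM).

04:40

Phase angle: θ = 360°·(13.2 d)/(29.531 d) = 160.9°.
The Moon trails the Sun by θ/15 = 160.9/15 ≈ 10.73 hours.
18:00 + 10.728 h ≈ 04:44 → 04:40 to the nearest ten minutes.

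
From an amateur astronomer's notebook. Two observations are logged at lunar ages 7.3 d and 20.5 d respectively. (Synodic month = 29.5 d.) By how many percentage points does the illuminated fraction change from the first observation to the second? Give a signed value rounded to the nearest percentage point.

+18 pp

θ₁ = 360° × 7.3/29.5 = 89.1°, f₁ = (1 − cos θ₁)/2 = 0.492.
θ₂ = 360° × 20.5/29.5 = 250.2°, f₂ = (1 − cos θ₂)/2 = 0.670.
Change = f₂ − f₁ = +0.178 → +18 percentage points.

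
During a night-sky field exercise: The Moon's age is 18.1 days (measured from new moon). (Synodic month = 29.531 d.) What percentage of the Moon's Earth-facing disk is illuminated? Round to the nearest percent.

88%

Elongation θ = 360° × 18.1/29.531 ≈ 220.6°.
Illuminated fraction = (1 − cos 220.6°)/2 = (1 − (-0.759))/2 ≈ 0.879, so 88%.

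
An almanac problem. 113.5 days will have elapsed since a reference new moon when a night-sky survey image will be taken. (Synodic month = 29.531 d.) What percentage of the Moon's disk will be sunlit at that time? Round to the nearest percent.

22%

113.5/29.531 = 3.843 lunations, so 3 complete cycles and 24.91 d into the next.
The Moon has covered 24.91/29.531 of its cycle, so θ ≈ 360° × 24.91/29.531 = 303.6°.
With cos θ = 0.554, the lit fraction is (1 − 0.554)/2 ≈ 0.223, so 22%.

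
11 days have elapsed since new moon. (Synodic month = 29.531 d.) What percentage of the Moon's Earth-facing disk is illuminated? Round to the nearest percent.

85%

The Moon has covered 11/29.531 of its cycle, so θ ≈ 360° × 11/29.531 = 134.1°.
cos 134.1° = (-0.696), so f = (1 − (-0.696))/2 = 0.848, so 85%.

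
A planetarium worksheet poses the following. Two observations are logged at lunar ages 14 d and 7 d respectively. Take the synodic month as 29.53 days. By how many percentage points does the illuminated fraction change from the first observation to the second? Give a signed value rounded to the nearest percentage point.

θ₁ = 360° × 14/29.53 = 170.7°, f₁ = (1 − cos θ₁)/2 = 0.993.
θ₂ = 360° × 7/29.53 = 85.3°, f₂ = (1 − cos θ₂)/2 = 0.459.
Change = f₂ − f₁ = -0.534 → -53 percentage points.

-53 percentage points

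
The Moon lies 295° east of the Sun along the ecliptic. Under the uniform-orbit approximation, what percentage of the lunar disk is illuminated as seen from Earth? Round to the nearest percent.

29%

Half-versine of 295°: (1 − 0.423)/2 = 0.289, i.e. 29%.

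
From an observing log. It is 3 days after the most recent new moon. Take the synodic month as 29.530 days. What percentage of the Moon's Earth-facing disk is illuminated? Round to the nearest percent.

10%

Elongation θ = 360° × 3/29.530 ≈ 36.6°.
Illuminated fraction = (1 − cos 36.6°)/2 = (1 − 0.803)/2 ≈ 0.098, so 10%.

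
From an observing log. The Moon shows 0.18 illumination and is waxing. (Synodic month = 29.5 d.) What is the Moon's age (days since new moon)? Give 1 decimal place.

4.1 days

From f = (1 − cos θ)/2: cos θ = 1 − 2×0.18 = 0.640; arccos → 50.2°.
The Moon is waxing (0°–180°), so θ = 50.2° directly.
That fraction of the synodic month is 50.2/360 × 29.5 d ≈ 4.11 d.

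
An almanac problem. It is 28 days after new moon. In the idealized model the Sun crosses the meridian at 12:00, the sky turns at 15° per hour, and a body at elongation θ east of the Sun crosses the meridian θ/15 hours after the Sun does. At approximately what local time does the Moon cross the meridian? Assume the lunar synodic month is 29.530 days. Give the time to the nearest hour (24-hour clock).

11:00

Elongation θ = 360° × 28/29.530 ≈ 341.3°.
At 15° of sky rotation per hour, 341.3° corresponds to a 22.76 h lag.
12:00 + 22.76 h ≈ 10:45 → 11:00 to the nearest hour.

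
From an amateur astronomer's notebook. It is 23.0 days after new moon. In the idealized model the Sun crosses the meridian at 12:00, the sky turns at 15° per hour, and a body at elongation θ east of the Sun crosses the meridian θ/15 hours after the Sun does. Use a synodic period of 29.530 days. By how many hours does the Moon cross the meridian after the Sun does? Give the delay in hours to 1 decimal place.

18.7 h

The Moon has covered 23.0/29.530 of its cycle, so θ ≈ 360° × 23.0/29.530 = 280.4°.
Delay after the Sun = 280.4° / (15°/h) ≈ 18.69 h.
So the Moon crosses the meridian 18.69 h after the Sun.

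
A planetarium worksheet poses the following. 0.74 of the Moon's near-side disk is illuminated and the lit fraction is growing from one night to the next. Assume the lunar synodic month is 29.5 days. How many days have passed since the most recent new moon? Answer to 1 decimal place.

9.7 days

From f = (1 − cos θ)/2: cos θ = 1 − 2×0.74 = -0.480; arccos → 118.7°.
The Moon is waxing (0°–180°), so θ = 118.7° directly.
Age = 29.5 × 118.7°/360° ≈ 9.73 days.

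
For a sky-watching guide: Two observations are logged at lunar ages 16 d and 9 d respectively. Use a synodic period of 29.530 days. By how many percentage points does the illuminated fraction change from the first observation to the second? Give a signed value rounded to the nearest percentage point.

-31 pp

First observation: θ = 360°·16/29.530 = 195.1°, so f = 0.983.
Second observation: θ = 109.7°, f = 0.669.
Δf = 0.669 − 0.983 = -0.314, i.e. -31 pp.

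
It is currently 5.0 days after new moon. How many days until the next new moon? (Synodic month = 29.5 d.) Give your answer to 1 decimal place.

One full lunation from the last new moon is 29.5 d; remaining = 29.5 − 5.0 = 24.500 d.

24.5 days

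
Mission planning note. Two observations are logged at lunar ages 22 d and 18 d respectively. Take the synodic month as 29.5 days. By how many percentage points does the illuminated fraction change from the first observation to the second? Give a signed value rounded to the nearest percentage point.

+37 pp

First observation: θ = 360°·22/29.5 = 268.5°, so f = 0.513.
Second observation: θ = 219.7°, f = 0.885.
Δf = 0.885 − 0.513 = +0.372, i.e. +37 pp.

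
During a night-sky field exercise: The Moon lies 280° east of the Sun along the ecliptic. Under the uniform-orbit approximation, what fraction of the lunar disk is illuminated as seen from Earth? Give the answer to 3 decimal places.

Half-versine of 280°: (1 − 0.174)/2 = 0.413.

0.413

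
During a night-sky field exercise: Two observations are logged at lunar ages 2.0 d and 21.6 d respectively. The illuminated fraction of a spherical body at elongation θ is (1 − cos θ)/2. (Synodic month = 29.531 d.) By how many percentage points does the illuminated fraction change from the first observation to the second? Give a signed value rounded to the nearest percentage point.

First observation: θ = 360°·2.0/29.531 = 24.4°, so f = 0.045.
Second observation: θ = 263.3°, f = 0.558.
Δf = 0.558 − 0.045 = +0.514, i.e. +51 pp.

+51 percentage points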